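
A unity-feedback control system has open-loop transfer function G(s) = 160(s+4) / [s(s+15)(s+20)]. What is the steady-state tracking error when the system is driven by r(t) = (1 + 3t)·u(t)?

45/32

The open loop has one pole at the origin → type 1 system. Taking each input component in turn:
  • 1: tracked with zero error.
  • 3t: e_ss = 3/K_v with K_v=32/15 → 45/32.
Total e_ss = 45/32.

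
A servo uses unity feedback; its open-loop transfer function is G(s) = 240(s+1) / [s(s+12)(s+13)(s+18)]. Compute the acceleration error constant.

0

One free integrator in G(s): this is a type 1 system.
K_a = lim_{s→0} s^2·G(s) = 0 (the extra factor of s kills the finite limit).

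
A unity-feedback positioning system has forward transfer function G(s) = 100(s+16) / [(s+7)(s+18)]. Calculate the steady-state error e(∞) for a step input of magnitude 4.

252/863

System type = 0 (no poles at s=0).
K_p = lim_{s→0} G(s) = 100·16 / (7·18) = 800/63.
e_ss = 4/(1 + K_p) = 4/(863/63) = 252/863.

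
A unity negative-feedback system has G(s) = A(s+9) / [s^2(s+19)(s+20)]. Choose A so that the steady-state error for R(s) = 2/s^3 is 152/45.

System type = 2 (two poles at s=0).
K_a = lim_{s→0} s^2·G(s) = A·9 / (19·20) = (9/380)·A.
e_ss = 2/K_a = 152/45 ⇒ K_a = 45/76 ⇒ A = (45/76)/(9/380) = 25.

25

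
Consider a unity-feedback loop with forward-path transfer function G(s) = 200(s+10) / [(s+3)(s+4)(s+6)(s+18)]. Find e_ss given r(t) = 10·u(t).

The open loop has no poles at the origin → type 0 system.
K_p = lim_{s→0} G(s) = 200·10 / (3·4·6·18) = 125/81.
e_ss = 10/(1 + K_p) = 10/(206/81) = 405/103.

405/103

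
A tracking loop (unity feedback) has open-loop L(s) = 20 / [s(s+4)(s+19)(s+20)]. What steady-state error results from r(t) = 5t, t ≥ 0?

380

L(s) has one factor of s in the denominator, so the system is type 1.
K_v = lim_{s→0} s·L(s) = 20 / (4·19·20) = 1/76.
e_ss = 5/K_v = 5/(1/76) = 380.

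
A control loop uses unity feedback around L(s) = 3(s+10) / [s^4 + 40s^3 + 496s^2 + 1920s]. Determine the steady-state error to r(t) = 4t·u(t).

Factoring s from the denominator leaves a polynomial with constant term 1920, so the system is type 1.
K_v = lim_{s→0} s·L(s) = 3·10 / 1920 = 1/64.
e_ss = 4/K_v = 4/(1/64) = 256.

256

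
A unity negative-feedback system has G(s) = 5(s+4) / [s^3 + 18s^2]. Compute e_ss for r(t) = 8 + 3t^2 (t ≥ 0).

5.4

Lowest-order denominator term is 18s^2, so the open loop has 2 poles at the origin → type 2 system. Treating each term separately:
  • 8: tracked with zero error.
  • 3t^2: e_ss = 6/K_a with K_a=10/9 → 5.4.
Total e_ss = 5.4.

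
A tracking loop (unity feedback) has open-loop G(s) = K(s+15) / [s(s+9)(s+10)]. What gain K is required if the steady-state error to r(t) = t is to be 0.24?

One free integrator in G(s): this is a type 1 system.
K_v = lim_{s→0} s·G(s) = K·15 / (9·10) = (1/6)·K.
e_ss = 1/K_v = 0.24 ⇒ K_v = 25/6 ⇒ K = (25/6)/(1/6) = 25.

25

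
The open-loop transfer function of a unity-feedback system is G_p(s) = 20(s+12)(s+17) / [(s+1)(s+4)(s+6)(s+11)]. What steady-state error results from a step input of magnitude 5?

The open loop has no poles at the origin → type 0 system.
K_p = lim_{s→0} G_p(s) = 20·12·17 / (1·4·6·11) = 170/11.
e_ss = 5/(1 + K_p) = 5/(181/11) = 55/181.

55/181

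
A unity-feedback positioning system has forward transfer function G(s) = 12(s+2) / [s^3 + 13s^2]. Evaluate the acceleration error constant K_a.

Lowest-order denominator term is 13s^2, so the open loop has 2 poles at the origin → type 2 system.
K_a = lim_{s→0} s^2·G(s) = 12·2 / 13 = 24/13.

24/13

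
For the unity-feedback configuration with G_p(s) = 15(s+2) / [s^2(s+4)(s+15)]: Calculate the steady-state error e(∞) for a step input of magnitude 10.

System type = 2 (two poles at s=0).
K_p = ∞ for a type-2 system; e_ss to a step is zero.

0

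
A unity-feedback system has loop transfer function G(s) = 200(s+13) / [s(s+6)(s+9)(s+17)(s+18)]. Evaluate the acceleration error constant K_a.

0

System type = 1 (one pole at s=0).
K_a = lim_{s→0} s^2·G(s) = 0 (the extra factor of s kills the finite limit).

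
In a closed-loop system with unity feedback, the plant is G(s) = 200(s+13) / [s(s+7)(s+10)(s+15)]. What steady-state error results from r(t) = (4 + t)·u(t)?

21/52

System type = 1 (one pole at s=0). Treating each term separately:
  • 4: tracked with zero error.
  • t: e_ss = 1/K_v with K_v=52/21 → 21/52.
Total e_ss = 21/52.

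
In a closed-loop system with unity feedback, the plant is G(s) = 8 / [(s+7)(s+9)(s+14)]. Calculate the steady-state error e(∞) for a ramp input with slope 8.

infinity

The open loop has no poles at the origin → type 0 system.
For a type-0 system K_v = 0, so e_ss to a ramp input is unbounded.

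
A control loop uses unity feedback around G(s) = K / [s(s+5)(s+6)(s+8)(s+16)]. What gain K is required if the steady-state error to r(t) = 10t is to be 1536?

System type = 1 (one pole at s=0).
K_v = lim_{s→0} s·G(s) = K / (5·6·8·16) = (1/3840)·K.
e_ss = 10/K_v = 1536 ⇒ K_v = 5/768 ⇒ K = (5/768)/(1/3840) = 25.

25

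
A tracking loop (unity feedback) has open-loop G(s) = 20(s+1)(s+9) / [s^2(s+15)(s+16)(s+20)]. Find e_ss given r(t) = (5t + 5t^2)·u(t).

G(s) has two factors of s in the denominator, so the system is type 2. Treating each term separately:
  • 5t: tracked with zero error.
  • 5t^2: e_ss = 10/K_a with K_a=0.0375 → 800/3.
Total e_ss = 800/3.

800/3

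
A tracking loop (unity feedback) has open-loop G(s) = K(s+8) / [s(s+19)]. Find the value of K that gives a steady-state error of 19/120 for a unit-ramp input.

15

System type = 1 (one pole at s=0).
K_v = lim_{s→0} s·G(s) = K·8 / (19) = (8/19)·K.
e_ss = 1/K_v = 19/120 ⇒ K_v = 120/19 ⇒ K = (120/19)/(8/19) = 15.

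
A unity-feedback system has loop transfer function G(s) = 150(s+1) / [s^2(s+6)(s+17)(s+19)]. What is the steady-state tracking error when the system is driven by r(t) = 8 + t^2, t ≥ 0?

25.84

Two free integrators in G(s): this is a type 2 system. By superposition:
  • 8: tracked with zero error.
  • t^2: e_ss = 2/K_a with K_a=25/323 → 25.84.
Total e_ss = 25.84.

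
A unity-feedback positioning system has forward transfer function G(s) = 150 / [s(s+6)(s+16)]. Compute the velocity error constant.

System type = 1 (one pole at s=0).
K_v = lim_{s→0} s·G(s) = 150 / (6·16) = 1.5625.

1.5625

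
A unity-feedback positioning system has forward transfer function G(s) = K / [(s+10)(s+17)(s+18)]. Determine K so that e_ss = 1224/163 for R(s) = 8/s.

System type = 0 (no poles at s=0).
K_p = lim_{s→0} G(s) = K / (10·17·18) = (1/3060)·K.
e_ss = 8/(1 + K_p) = 1224/163 ⇒ 1 + (1/3060)·K = 163/153 ⇒ K = 200.

200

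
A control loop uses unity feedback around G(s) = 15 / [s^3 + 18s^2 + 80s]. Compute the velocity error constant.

0.1875

The denominator has no term below 80s — 1 pole at s=0, type 1.
K_v = lim_{s→0} s·G(s) = 15 / 80 = 0.1875.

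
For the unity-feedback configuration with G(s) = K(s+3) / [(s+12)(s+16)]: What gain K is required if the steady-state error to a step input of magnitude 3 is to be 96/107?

G(s) has no factors of s in the denominator, so the system is type 0.
K_p = lim_{s→0} G(s) = K·3 / (12·16) = (1/64)·K.
e_ss = 3/(1 + K_p) = 96/107 ⇒ 1 + (1/64)·K = 107/32 ⇒ K = 150.

150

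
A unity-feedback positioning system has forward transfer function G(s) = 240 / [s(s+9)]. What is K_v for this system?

80/3

G(s) has one factor of s in the denominator, so the system is type 1.
K_v = lim_{s→0} s·G(s) = 240 / (9) = 80/3.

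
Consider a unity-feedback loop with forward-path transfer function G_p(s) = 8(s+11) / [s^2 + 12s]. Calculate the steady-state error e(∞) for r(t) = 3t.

9/22

Factoring s from the denominator leaves a polynomial with constant term 12, so the system is type 1.
K_v = lim_{s→0} s·G_p(s) = 8·11 / 12 = 22/3.
e_ss = 3/K_v = 3/(22/3) = 9/22.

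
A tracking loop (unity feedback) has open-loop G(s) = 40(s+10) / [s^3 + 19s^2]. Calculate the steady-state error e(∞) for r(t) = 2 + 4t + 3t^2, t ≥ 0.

The denominator has no term below 19s^2 — 2 poles at s=0, type 2. Treating each term separately:
  • 2: tracked with zero error.
  • 4t: tracked with zero error.
  • 3t^2: e_ss = 6/K_a with K_a=400/19 → 0.285.
Total e_ss = 0.285.

0.285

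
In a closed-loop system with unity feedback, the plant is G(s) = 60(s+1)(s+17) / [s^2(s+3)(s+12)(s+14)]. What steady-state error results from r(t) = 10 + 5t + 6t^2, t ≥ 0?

System type = 2 (two poles at s=0). Taking each input component in turn:
  • 10: tracked with zero error.
  • 5t: tracked with zero error.
  • 6t^2: e_ss = 12/K_a with K_a=85/42 → 504/85.
Total e_ss = 504/85.

504/85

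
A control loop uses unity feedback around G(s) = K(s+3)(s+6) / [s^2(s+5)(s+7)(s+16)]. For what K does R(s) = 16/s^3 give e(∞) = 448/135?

Two free integrators in G(s): this is a type 2 system.
K_a = lim_{s→0} s^2·G(s) = K·3·6 / (5·7·16) = (9/280)·K.
e_ss = 16/K_a = 448/135 ⇒ K_a = 135/28 ⇒ K = (135/28)/(9/280) = 150.

150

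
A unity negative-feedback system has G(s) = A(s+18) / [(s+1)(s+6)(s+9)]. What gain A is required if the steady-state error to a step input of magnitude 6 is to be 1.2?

12

The open loop has no poles at the origin → type 0 system.
K_p = lim_{s→0} G(s) = A·18 / (1·6·9) = (1/3)·A.
e_ss = 6/(1 + K_p) = 1.2 ⇒ 1 + (1/3)·A = 5 ⇒ A = 12.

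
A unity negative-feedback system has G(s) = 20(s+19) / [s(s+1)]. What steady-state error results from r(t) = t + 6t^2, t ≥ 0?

infinity

One free integrator in G(s): this is a type 1 system. By superposition:
  • t: e_ss = 1/K_v with K_v=380 → 1/380.
  • 6t^2: a type-1 system cannot track it, e_ss → ∞.
The unbounded component dominates.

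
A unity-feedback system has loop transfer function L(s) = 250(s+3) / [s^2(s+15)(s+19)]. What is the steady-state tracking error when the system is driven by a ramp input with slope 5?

0

Two free integrators in L(s): this is a type 2 system.
K_v = ∞ for a type-2 system; e_ss to a ramp is zero.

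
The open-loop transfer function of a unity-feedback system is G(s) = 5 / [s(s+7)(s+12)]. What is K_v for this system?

The open loop has one pole at the origin → type 1 system.
K_v = lim_{s→0} s·G(s) = 5 / (7·12) = 5/84.

5/84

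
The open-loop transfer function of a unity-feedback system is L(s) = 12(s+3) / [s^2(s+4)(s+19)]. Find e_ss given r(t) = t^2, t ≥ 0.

The open loop has two poles at the origin → type 2 system.
K_a = lim_{s→0} s^2·L(s) = 12·3 / (4·19) = 9/19.
r(t) = t^2 gives R(s) = 2/s^3.
e_ss = 2/K_a = 2/(9/19) = 38/9.

38/9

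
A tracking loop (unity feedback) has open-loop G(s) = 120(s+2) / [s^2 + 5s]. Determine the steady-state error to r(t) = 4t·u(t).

The denominator has no term below 5s — 1 pole at s=0, type 1.
K_v = lim_{s→0} s·G(s) = 120·2 / 5 = 48.
e_ss = 4/K_v = 4/48 = 1/12.

1/12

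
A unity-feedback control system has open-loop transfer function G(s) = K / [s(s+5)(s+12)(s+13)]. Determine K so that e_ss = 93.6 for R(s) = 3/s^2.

One free integrator in G(s): this is a type 1 system.
K_v = lim_{s→0} s·G(s) = K / (5·12·13) = (1/780)·K.
e_ss = 3/K_v = 93.6 ⇒ K_v = 5/156 ⇒ K = (5/156)/(1/780) = 25.

25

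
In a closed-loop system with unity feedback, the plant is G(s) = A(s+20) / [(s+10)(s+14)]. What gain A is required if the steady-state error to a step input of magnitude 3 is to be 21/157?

G(s) has no factors of s in the denominator, so the system is type 0.
K_p = lim_{s→0} G(s) = A·20 / (10·14) = (1/7)·A.
e_ss = 3/(1 + K_p) = 21/157 ⇒ 1 + (1/7)·A = 157/7 ⇒ A = 150.

150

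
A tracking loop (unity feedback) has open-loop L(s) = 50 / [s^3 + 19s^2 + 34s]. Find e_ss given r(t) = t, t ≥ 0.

0.68

The denominator has no term below 34s — 1 pole at s=0, type 1.
K_v = lim_{s→0} s·L(s) = 50 / 34 = 25/17.
e_ss = 1/K_v = 1/(25/17) = 0.68.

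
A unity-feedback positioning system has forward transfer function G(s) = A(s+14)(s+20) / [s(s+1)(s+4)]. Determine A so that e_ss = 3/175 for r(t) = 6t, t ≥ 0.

One free integrator in G(s): this is a type 1 system.
K_v = lim_{s→0} s·G(s) = A·14·20 / (1·4) = 70·A.
e_ss = 6/K_v = 3/175 ⇒ K_v = 350 ⇒ A = 350/70 = 5.

5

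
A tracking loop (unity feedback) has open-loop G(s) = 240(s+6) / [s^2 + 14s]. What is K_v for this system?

720/7

The denominator has no term below 14s — 1 pole at s=0, type 1.
K_v = lim_{s→0} s·G(s) = 240·6 / 14 = 720/7.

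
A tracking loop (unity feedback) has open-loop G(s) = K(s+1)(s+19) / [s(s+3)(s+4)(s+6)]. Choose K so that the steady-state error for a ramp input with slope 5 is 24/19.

G(s) has one factor of s in the denominator, so the system is type 1.
K_v = lim_{s→0} s·G(s) = K·1·19 / (3·4·6) = (19/72)·K.
e_ss = 5/K_v = 24/19 ⇒ K_v = 95/24 ⇒ K = (95/24)/(19/72) = 15.

15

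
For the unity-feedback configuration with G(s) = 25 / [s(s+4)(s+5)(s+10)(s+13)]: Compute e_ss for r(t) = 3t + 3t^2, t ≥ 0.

The open loop has one pole at the origin → type 1 system. Treating each term separately:
  • 3t: e_ss = 3/K_v with K_v=1/104 → 312.
  • 3t^2: a type-1 system cannot track it, e_ss → ∞.
The unbounded component dominates.

infinity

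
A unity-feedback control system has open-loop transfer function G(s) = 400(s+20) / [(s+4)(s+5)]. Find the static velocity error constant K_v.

0

System type = 0 (no poles at s=0).
K_v = lim_{s→0} s·G(s) = 0 (the extra factor of s kills the finite limit).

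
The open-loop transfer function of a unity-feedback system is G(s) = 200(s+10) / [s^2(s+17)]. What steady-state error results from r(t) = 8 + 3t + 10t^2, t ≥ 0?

0.17

G(s) has two factors of s in the denominator, so the system is type 2. By superposition:
  • 8: tracked with zero error.
  • 3t: tracked with zero error.
  • 10t^2: e_ss = 20/K_a with K_a=2000/17 → 0.17.
Total e_ss = 0.17.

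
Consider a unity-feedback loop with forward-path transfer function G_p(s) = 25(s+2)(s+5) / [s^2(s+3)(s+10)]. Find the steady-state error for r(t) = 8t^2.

Two free integrators in G_p(s): this is a type 2 system.
K_a = lim_{s→0} s^2·G_p(s) = 25·2·5 / (3·10) = 25/3.
r(t) = 8t^2 gives R(s) = 16/s^3.
e_ss = 16/K_a = 16/(25/3) = 1.92.

1.92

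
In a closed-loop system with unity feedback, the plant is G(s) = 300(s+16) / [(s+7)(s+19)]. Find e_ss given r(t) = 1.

System type = 0 (no poles at s=0).
K_p = lim_{s→0} G(s) = 300·16 / (7·19) = 4800/133.
e_ss = 1/(1 + K_p) = 1/(4933/133) = 133/4933.

133/4933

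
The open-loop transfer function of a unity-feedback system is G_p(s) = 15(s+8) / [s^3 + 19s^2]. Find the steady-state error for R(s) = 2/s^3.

Factoring s^2 from the denominator leaves a polynomial with constant term 19, so the system is type 2.
K_a = lim_{s→0} s^2·G_p(s) = 15·8 / 19 = 120/19.
r(t) = t^2 gives R(s) = 2/s^3.
e_ss = 2/K_a = 2/(120/19) = 19/60.

19/60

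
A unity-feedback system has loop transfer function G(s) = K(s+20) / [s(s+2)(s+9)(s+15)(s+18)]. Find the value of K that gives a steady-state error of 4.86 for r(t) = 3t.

150

The open loop has one pole at the origin → type 1 system.
K_v = lim_{s→0} s·G(s) = K·20 / (2·9·15·18) = (1/243)·K.
e_ss = 3/K_v = 4.86 ⇒ K_v = 50/81 ⇒ K = (50/81)/(1/243) = 150.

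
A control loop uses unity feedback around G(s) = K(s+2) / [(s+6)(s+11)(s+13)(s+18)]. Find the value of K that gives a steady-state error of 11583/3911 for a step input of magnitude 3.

No free integrators in G(s): this is a type 0 system.
K_p = lim_{s→0} G(s) = K·2 / (6·11·13·18) = (1/7722)·K.
e_ss = 3/(1 + K_p) = 11583/3911 ⇒ 1 + (1/7722)·K = 3911/3861 ⇒ K = 100.

100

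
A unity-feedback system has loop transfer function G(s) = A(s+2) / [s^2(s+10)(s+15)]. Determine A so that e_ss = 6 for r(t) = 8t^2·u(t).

200

Two free integrators in G(s): this is a type 2 system.
K_a = lim_{s→0} s^2·G(s) = A·2 / (10·15) = (1/75)·A.
e_ss = 16/K_a = 6 ⇒ K_a = 8/3 ⇒ A = (8/3)/(1/75) = 200.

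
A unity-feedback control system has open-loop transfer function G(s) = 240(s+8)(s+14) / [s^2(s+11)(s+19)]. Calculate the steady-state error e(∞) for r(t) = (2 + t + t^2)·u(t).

System type = 2 (two poles at s=0). Treating each term separately:
  • 2: tracked with zero error.
  • t: tracked with zero error.
  • t^2: e_ss = 2/K_a with K_a=26880/209 → 209/13440.
Total e_ss = 209/13440.

209/13440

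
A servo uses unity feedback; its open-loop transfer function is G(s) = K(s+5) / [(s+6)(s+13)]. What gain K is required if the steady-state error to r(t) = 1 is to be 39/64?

G(s) has no factors of s in the denominator, so the system is type 0.
K_p = lim_{s→0} G(s) = K·5 / (6·13) = (5/78)·K.
e_ss = 1/(1 + K_p) = 39/64 ⇒ 1 + (5/78)·K = 64/39 ⇒ K = 10.

10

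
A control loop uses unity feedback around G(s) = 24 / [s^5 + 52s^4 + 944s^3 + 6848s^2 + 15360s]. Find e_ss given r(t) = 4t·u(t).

2560

The denominator has no term below 15360s — 1 pole at s=0, type 1.
K_v = lim_{s→0} s·G(s) = 24 / 15360 = 1/640.
e_ss = 4/K_v = 4/(1/640) = 2560.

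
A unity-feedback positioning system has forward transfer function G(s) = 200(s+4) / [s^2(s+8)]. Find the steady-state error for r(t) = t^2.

0.02

G(s) has two factors of s in the denominator, so the system is type 2.
K_a = lim_{s→0} s^2·G(s) = 200·4 / (8) = 100.
r(t) = t^2 gives R(s) = 2/s^3.
e_ss = 2/K_a = 2/100 = 0.02.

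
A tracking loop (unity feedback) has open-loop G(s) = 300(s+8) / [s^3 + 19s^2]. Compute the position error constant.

K_p = lim_{s→0} G(s); with 2 poles at the origin the limit diverges, so K_p = ∞.

infinity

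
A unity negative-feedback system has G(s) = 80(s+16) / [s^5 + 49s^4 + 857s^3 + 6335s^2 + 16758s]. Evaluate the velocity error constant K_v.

Factoring s from the denominator leaves a polynomial with constant term 16758, so the system is type 1.
K_v = lim_{s→0} s·G(s) = 80·16 / 16758 = 640/8379.

640/8379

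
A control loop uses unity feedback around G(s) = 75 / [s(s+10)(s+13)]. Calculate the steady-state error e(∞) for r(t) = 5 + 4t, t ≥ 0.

104/15

System type = 1 (one pole at s=0). By superposition:
  • 5: tracked with zero error.
  • 4t: e_ss = 4/K_v with K_v=15/26 → 104/15.
Total e_ss = 104/15.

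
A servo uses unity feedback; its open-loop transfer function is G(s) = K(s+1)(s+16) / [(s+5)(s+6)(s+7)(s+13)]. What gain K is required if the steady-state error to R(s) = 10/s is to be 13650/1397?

The open loop has no poles at the origin → type 0 system.
K_p = lim_{s→0} G(s) = K·1·16 / (5·6·7·13) = (8/1365)·K.
e_ss = 10/(1 + K_p) = 13650/1397 ⇒ 1 + (8/1365)·K = 1397/1365 ⇒ K = 4.

4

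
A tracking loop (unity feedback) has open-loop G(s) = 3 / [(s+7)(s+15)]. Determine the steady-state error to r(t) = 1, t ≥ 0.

35/36

System type = 0 (no poles at s=0).
K_p = lim_{s→0} G(s) = 3 / (7·15) = 1/35.
e_ss = 1/(1 + K_p) = 1/(36/35) = 35/36.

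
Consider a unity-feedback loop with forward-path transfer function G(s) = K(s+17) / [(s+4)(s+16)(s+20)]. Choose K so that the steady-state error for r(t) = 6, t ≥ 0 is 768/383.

150

G(s) has no factors of s in the denominator, so the system is type 0.
K_p = lim_{s→0} G(s) = K·17 / (4·16·20) = (17/1280)·K.
e_ss = 6/(1 + K_p) = 768/383 ⇒ 1 + (17/1280)·K = 383/128 ⇒ K = 150.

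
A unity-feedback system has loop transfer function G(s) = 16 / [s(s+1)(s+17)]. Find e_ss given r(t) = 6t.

6.375

System type = 1 (one pole at s=0).
K_v = lim_{s→0} s·G(s) = 16 / (1·17) = 16/17.
e_ss = 6/K_v = 6/(16/17) = 6.375.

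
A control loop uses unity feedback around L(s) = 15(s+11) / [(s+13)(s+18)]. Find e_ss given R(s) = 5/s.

390/133

The open loop has no poles at the origin → type 0 system.
K_p = lim_{s→0} L(s) = 15·11 / (13·18) = 55/78.
e_ss = 5/(1 + K_p) = 5/(133/78) = 390/133.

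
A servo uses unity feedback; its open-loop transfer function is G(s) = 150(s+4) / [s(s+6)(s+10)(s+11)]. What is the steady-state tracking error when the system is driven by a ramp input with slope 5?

The open loop has one pole at the origin → type 1 system.
K_v = lim_{s→0} s·G(s) = 150·4 / (6·10·11) = 10/11.
e_ss = 5/K_v = 5/(10/11) = 5.5.

5.5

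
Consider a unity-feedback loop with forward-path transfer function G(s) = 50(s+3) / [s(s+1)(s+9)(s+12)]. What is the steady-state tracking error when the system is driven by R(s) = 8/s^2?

5.76

One free integrator in G(s): this is a type 1 system.
K_v = lim_{s→0} s·G(s) = 50·3 / (1·9·12) = 25/18.
e_ss = 8/K_v = 8/(25/18) = 5.76.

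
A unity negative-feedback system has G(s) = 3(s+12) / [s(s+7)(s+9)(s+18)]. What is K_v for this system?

2/63

One free integrator in G(s): this is a type 1 system.
K_v = lim_{s→0} s·G(s) = 3·12 / (7·9·18) = 2/63.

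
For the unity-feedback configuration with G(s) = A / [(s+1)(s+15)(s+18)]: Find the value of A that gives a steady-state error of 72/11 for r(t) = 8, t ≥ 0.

G(s) has no factors of s in the denominator, so the system is type 0.
K_p = lim_{s→0} G(s) = A / (1·15·18) = (1/270)·A.
e_ss = 8/(1 + K_p) = 72/11 ⇒ 1 + (1/270)·A = 11/9 ⇒ A = 60.

60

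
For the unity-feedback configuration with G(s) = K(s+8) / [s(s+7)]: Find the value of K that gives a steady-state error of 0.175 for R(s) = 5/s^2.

25

System type = 1 (one pole at s=0).
K_v = lim_{s→0} s·G(s) = K·8 / (7) = (8/7)·K.
e_ss = 5/K_v = 0.175 ⇒ K_v = 200/7 ⇒ K = (200/7)/(8/7) = 25.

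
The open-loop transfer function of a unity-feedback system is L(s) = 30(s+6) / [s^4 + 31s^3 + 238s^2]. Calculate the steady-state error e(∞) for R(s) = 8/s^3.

Lowest-order denominator term is 238s^2, so the open loop has 2 poles at the origin → type 2 system.
K_a = lim_{s→0} s^2·L(s) = 30·6 / 238 = 90/119.
r(t) = 4t^2 gives R(s) = 8/s^3.
e_ss = 8/K_a = 8/(90/119) = 476/45.

476/45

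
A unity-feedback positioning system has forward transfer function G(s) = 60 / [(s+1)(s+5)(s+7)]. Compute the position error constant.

No free integrators in G(s): this is a type 0 system.
K_p = lim_{s→0} G(s) = 60 / (1·5·7) = 12/7.

12/7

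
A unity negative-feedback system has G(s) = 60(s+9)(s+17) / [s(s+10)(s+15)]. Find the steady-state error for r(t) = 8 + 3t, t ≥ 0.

5/102

G(s) has one factor of s in the denominator, so the system is type 1. By superposition:
  • 8: tracked with zero error.
  • 3t: e_ss = 3/K_v with K_v=61.2 → 5/102.
Total e_ss = 5/102.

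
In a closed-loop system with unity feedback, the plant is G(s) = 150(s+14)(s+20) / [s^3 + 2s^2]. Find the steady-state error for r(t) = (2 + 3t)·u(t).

0

The denominator has no term below 2s^2 — 2 poles at s=0, type 2. Treating each term separately:
  • 2: tracked with zero error.
  • 3t: tracked with zero error.
Total e_ss = 0.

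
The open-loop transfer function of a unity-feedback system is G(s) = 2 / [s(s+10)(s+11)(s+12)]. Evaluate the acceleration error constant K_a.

G(s) has one factor of s in the denominator, so the system is type 1.
K_a = lim_{s→0} s^2·G(s) = 0 (the extra factor of s kills the finite limit).

0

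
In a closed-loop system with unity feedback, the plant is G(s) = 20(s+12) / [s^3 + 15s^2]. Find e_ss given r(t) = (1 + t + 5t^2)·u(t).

Factoring s^2 from the denominator leaves a polynomial with constant term 15, so the system is type 2. Taking each input component in turn:
  • 1: tracked with zero error.
  • t: tracked with zero error.
  • 5t^2: e_ss = 10/K_a with K_a=16 → 0.625.
Total e_ss = 0.625.

0.625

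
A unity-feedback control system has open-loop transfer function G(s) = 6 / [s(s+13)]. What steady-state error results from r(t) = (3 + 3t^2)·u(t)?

infinity

G(s) has one factor of s in the denominator, so the system is type 1. Taking each input component in turn:
  • 3: tracked with zero error.
  • 3t^2: a type-1 system cannot track it, e_ss → ∞.
The unbounded component dominates.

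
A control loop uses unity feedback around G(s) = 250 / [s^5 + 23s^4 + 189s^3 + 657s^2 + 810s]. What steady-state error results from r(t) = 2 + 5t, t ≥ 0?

16.2

Lowest-order denominator term is 810s, so the open loop has 1 pole at the origin → type 1 system. By superposition:
  • 2: tracked with zero error.
  • 5t: e_ss = 5/K_v with K_v=25/81 → 16.2.
Total e_ss = 16.2.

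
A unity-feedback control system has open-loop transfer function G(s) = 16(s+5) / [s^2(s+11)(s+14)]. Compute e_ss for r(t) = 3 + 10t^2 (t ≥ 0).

38.5

The open loop has two poles at the origin → type 2 system. Taking each input component in turn:
  • 3: tracked with zero error.
  • 10t^2: e_ss = 20/K_a with K_a=40/77 → 38.5.
Total e_ss = 38.5.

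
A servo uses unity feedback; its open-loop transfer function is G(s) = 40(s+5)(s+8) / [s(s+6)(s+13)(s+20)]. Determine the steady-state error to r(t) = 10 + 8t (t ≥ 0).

7.8

One free integrator in G(s): this is a type 1 system. Treating each term separately:
  • 10: tracked with zero error.
  • 8t: e_ss = 8/K_v with K_v=40/39 → 7.8.
Total e_ss = 7.8.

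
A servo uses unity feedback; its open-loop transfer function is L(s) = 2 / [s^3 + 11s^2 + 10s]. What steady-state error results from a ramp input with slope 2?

Factoring s from the denominator leaves a polynomial with constant term 10, so the system is type 1.
K_v = lim_{s→0} s·L(s) = 2 / 10 = 0.2.
e_ss = 2/K_v = 2/0.2 = 10.

10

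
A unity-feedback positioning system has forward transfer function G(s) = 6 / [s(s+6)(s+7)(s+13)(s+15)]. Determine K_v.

System type = 1 (one pole at s=0).
K_v = lim_{s→0} s·G(s) = 6 / (6·7·13·15) = 1/1365.

1/1365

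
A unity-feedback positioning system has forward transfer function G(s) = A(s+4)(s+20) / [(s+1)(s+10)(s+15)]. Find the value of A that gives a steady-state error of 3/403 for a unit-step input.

The open loop has no poles at the origin → type 0 system.
K_p = lim_{s→0} G(s) = A·4·20 / (1·10·15) = (8/15)·A.
e_ss = 1/(1 + K_p) = 3/403 ⇒ 1 + (8/15)·A = 403/3 ⇒ A = 250.

250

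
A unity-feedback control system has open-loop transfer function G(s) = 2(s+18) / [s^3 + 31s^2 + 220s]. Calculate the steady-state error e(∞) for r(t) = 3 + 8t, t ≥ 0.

440/9

The denominator has no term below 220s — 1 pole at s=0, type 1. By superposition:
  • 3: tracked with zero error.
  • 8t: e_ss = 8/K_v with K_v=9/55 → 440/9.
Total e_ss = 440/9.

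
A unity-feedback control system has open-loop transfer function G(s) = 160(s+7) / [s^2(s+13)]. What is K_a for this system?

1120/13

G(s) has two factors of s in the denominator, so the system is type 2.
K_a = lim_{s→0} s^2·G(s) = 160·7 / (13) = 1120/13.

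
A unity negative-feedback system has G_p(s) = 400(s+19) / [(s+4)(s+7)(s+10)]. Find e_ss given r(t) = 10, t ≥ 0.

70/197

G_p(s) has no factors of s in the denominator, so the system is type 0.
K_p = lim_{s→0} G_p(s) = 400·19 / (4·7·10) = 190/7.
e_ss = 10/(1 + K_p) = 10/(197/7) = 70/197.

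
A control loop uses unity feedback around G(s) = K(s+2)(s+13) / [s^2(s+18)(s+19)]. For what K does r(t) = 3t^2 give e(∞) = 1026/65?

5

Two free integrators in G(s): this is a type 2 system.
K_a = lim_{s→0} s^2·G(s) = K·2·13 / (18·19) = (13/171)·K.
e_ss = 6/K_a = 1026/65 ⇒ K_a = 65/171 ⇒ K = (65/171)/(13/171) = 5.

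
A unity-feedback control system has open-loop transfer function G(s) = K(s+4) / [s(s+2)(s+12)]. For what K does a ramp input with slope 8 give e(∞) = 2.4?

20

One free integrator in G(s): this is a type 1 system.
K_v = lim_{s→0} s·G(s) = K·4 / (2·12) = (1/6)·K.
e_ss = 8/K_v = 2.4 ⇒ K_v = 10/3 ⇒ K = (10/3)/(1/6) = 20.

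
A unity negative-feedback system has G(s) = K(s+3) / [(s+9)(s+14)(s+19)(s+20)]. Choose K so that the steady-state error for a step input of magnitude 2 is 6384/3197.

25

G(s) has no factors of s in the denominator, so the system is type 0.
K_p = lim_{s→0} G(s) = K·3 / (9·14·19·20) = (1/15960)·K.
e_ss = 2/(1 + K_p) = 6384/3197 ⇒ 1 + (1/15960)·K = 3197/3192 ⇒ K = 25.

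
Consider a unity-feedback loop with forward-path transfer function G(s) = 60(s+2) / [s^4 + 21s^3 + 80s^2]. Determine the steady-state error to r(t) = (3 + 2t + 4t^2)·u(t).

16/3

Factoring s^2 from the denominator leaves a polynomial with constant term 80, so the system is type 2. Treating each term separately:
  • 3: tracked with zero error.
  • 2t: tracked with zero error.
  • 4t^2: e_ss = 8/K_a with K_a=1.5 → 16/3.
Total e_ss = 16/3.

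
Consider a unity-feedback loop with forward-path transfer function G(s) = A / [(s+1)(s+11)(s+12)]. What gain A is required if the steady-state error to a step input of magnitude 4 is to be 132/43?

The open loop has no poles at the origin → type 0 system.
K_p = lim_{s→0} G(s) = A / (1·11·12) = (1/132)·A.
e_ss = 4/(1 + K_p) = 132/43 ⇒ 1 + (1/132)·A = 43/33 ⇒ A = 40.

40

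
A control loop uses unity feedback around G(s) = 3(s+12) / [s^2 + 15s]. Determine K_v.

2.4

Factoring s from the denominator leaves a polynomial with constant term 15, so the system is type 1.
K_v = lim_{s→0} s·G(s) = 3·12 / 15 = 2.4.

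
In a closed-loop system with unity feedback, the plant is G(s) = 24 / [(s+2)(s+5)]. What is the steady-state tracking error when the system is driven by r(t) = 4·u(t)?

20/17

System type = 0 (no poles at s=0).
K_p = lim_{s→0} G(s) = 24 / (2·5) = 2.4.
e_ss = 4/(1 + K_p) = 4/3.4 = 20/17.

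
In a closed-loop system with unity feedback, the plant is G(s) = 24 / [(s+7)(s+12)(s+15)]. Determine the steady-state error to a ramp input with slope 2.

infinity

System type = 0 (no poles at s=0).
K_v = lim_{s→0} s·G(s) = 0; the steady-state error to this ramp input grows without bound.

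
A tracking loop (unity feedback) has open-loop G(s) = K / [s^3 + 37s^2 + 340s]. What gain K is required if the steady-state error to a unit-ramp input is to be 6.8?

The denominator has no term below 340s — 1 pole at s=0, type 1.
K_v = lim_{s→0} s·G(s) = K / 340 = (1/340)·K.
e_ss = 1/K_v = 6.8 ⇒ K_v = 5/34 ⇒ K = (5/34)/(1/340) = 50.

50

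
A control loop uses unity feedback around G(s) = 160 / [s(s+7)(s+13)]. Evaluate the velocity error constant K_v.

The open loop has one pole at the origin → type 1 system.
K_v = lim_{s→0} s·G(s) = 160 / (7·13) = 160/91.

160/91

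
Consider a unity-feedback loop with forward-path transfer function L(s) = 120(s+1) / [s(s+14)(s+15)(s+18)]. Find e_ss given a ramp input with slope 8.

The open loop has one pole at the origin → type 1 system.
K_v = lim_{s→0} s·L(s) = 120·1 / (14·15·18) = 2/63.
e_ss = 8/K_v = 8/(2/63) = 252.

252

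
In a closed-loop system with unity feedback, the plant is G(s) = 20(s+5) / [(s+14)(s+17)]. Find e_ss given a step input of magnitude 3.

357/169

No free integrators in G(s): this is a type 0 system.
K_p = lim_{s→0} G(s) = 20·5 / (14·17) = 50/119.
e_ss = 3/(1 + K_p) = 3/(169/119) = 357/169.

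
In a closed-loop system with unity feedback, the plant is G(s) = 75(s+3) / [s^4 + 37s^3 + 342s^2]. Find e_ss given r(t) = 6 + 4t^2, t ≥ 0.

12.16

The denominator has no term below 342s^2 — 2 poles at s=0, type 2. By superposition:
  • 6: tracked with zero error.
  • 4t^2: e_ss = 8/K_a with K_a=25/38 → 12.16.
Total e_ss = 12.16.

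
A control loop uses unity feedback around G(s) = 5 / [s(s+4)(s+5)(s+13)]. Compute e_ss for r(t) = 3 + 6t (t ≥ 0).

312

The open loop has one pole at the origin → type 1 system. By superposition:
  • 3: tracked with zero error.
  • 6t: e_ss = 6/K_v with K_v=1/52 → 312.
Total e_ss = 312.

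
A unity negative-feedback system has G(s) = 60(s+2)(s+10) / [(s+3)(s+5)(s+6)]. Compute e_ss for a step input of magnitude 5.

15/43

System type = 0 (no poles at s=0).
K_p = lim_{s→0} G(s) = 60·2·10 / (3·5·6) = 40/3.
e_ss = 5/(1 + K_p) = 5/(43/3) = 15/43.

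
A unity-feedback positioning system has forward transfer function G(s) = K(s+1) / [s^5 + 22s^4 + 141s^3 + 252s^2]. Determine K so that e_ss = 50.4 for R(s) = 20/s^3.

The denominator has no term below 252s^2 — 2 poles at s=0, type 2.
K_a = lim_{s→0} s^2·G(s) = K·1 / 252 = (1/252)·K.
e_ss = 20/K_a = 50.4 ⇒ K_a = 25/63 ⇒ K = (25/63)/(1/252) = 100.

100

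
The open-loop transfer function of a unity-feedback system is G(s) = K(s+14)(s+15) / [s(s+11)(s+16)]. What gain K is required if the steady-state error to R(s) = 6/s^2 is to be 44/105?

12

System type = 1 (one pole at s=0).
K_v = lim_{s→0} s·G(s) = K·14·15 / (11·16) = (105/88)·K.
e_ss = 6/K_v = 44/105 ⇒ K_v = 315/22 ⇒ K = (315/22)/(105/88) = 12.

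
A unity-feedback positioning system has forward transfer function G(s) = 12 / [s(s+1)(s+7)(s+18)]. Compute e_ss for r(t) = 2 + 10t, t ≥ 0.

System type = 1 (one pole at s=0). Taking each input component in turn:
  • 2: tracked with zero error.
  • 10t: e_ss = 10/K_v with K_v=2/21 → 105.
Total e_ss = 105.

105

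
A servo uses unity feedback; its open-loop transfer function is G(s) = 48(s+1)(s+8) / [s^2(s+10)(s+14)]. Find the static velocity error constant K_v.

K_v = lim_{s→0} s·G(s); with 2 poles at the origin the limit diverges, so K_v = ∞.

infinity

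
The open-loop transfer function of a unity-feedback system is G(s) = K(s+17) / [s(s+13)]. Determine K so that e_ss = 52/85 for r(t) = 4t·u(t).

5

G(s) has one factor of s in the denominator, so the system is type 1.
K_v = lim_{s→0} s·G(s) = K·17 / (13) = (17/13)·K.
e_ss = 4/K_v = 52/85 ⇒ K_v = 85/13 ⇒ K = (85/13)/(17/13) = 5.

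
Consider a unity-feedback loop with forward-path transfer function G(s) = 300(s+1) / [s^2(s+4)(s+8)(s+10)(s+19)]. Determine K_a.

The open loop has two poles at the origin → type 2 system.
K_a = lim_{s→0} s^2·G(s) = 300·1 / (4·8·10·19) = 15/304.

15/304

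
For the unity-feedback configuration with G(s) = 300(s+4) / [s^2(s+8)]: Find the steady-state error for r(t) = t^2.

G(s) has two factors of s in the denominator, so the system is type 2.
K_a = lim_{s→0} s^2·G(s) = 300·4 / (8) = 150.
r(t) = t^2 gives R(s) = 2/s^3.
e_ss = 2/K_a = 2/150 = 1/75.

1/75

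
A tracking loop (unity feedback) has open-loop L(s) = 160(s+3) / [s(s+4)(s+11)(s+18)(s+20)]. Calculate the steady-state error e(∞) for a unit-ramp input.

33

System type = 1 (one pole at s=0).
K_v = lim_{s→0} s·L(s) = 160·3 / (4·11·18·20) = 1/33.
e_ss = 1/K_v = 1/(1/33) = 33.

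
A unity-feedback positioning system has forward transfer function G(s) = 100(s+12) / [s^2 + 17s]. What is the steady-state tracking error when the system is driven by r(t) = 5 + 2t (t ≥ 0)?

Lowest-order denominator term is 17s, so the open loop has 1 pole at the origin → type 1 system. Treating each term separately:
  • 5: tracked with zero error.
  • 2t: e_ss = 2/K_v with K_v=1200/17 → 17/600.
Total e_ss = 17/600.

17/600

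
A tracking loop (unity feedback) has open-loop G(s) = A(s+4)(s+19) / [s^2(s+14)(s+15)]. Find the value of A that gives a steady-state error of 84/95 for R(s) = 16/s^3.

50

G(s) has two factors of s in the denominator, so the system is type 2.
K_a = lim_{s→0} s^2·G(s) = A·4·19 / (14·15) = (38/105)·A.
e_ss = 16/K_a = 84/95 ⇒ K_a = 380/21 ⇒ A = (380/21)/(38/105) = 50.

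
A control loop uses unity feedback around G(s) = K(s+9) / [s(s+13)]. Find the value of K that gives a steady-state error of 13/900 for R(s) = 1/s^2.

G(s) has one factor of s in the denominator, so the system is type 1.
K_v = lim_{s→0} s·G(s) = K·9 / (13) = (9/13)·K.
e_ss = 1/K_v = 13/900 ⇒ K_v = 900/13 ⇒ K = (900/13)/(9/13) = 100.

100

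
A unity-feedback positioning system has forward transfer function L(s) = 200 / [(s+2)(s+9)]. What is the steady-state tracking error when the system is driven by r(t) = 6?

The open loop has no poles at the origin → type 0 system.
K_p = lim_{s→0} L(s) = 200 / (2·9) = 100/9.
e_ss = 6/(1 + K_p) = 6/(109/9) = 54/109.

54/109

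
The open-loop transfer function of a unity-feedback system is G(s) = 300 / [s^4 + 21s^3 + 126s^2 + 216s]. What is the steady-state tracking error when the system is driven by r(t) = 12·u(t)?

Factoring s from the denominator leaves a polynomial with constant term 216, so the system is type 1.
A type-1 system has K_p = ∞, so it tracks a step input with zero steady-state error.

0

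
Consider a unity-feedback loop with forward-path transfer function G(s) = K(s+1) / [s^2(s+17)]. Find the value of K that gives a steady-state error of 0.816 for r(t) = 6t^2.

250

G(s) has two factors of s in the denominator, so the system is type 2.
K_a = lim_{s→0} s^2·G(s) = K·1 / (17) = (1/17)·K.
e_ss = 12/K_a = 0.816 ⇒ K_a = 250/17 ⇒ K = (250/17)/(1/17) = 250.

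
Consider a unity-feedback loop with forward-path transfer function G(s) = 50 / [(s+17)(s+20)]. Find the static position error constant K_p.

G(s) has no factors of s in the denominator, so the system is type 0.
K_p = lim_{s→0} G(s) = 50 / (17·20) = 5/34.

5/34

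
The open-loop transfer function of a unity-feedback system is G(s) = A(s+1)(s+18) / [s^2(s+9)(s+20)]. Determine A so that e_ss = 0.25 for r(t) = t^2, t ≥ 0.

80

G(s) has two factors of s in the denominator, so the system is type 2.
K_a = lim_{s→0} s^2·G(s) = A·1·18 / (9·20) = 0.1·A.
e_ss = 2/K_a = 0.25 ⇒ K_a = 8 ⇒ A = 8/0.1 = 80.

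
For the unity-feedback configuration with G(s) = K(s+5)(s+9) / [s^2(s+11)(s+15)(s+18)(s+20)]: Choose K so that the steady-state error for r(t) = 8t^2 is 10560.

2

Two free integrators in G(s): this is a type 2 system.
K_a = lim_{s→0} s^2·G(s) = K·5·9 / (11·15·18·20) = (1/1320)·K.
e_ss = 16/K_a = 10560 ⇒ K_a = 1/660 ⇒ K = (1/660)/(1/1320) = 2.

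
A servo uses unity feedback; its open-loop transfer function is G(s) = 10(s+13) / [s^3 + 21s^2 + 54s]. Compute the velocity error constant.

Factoring s from the denominator leaves a polynomial with constant term 54, so the system is type 1.
K_v = lim_{s→0} s·G(s) = 10·13 / 54 = 65/27.

65/27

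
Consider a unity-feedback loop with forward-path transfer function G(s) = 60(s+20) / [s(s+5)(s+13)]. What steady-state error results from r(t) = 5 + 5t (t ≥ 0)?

13/48

One free integrator in G(s): this is a type 1 system. Treating each term separately:
  • 5: tracked with zero error.
  • 5t: e_ss = 5/K_v with K_v=240/13 → 13/48.
Total e_ss = 13/48.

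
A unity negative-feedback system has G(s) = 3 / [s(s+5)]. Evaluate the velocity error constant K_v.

The open loop has one pole at the origin → type 1 system.
K_v = lim_{s→0} s·G(s) = 3 / (5) = 0.6.

0.6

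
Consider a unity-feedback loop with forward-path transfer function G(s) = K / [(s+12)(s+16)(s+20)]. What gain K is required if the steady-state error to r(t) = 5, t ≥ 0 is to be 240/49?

System type = 0 (no poles at s=0).
K_p = lim_{s→0} G(s) = K / (12·16·20) = (1/3840)·K.
e_ss = 5/(1 + K_p) = 240/49 ⇒ 1 + (1/3840)·K = 49/48 ⇒ K = 80.

80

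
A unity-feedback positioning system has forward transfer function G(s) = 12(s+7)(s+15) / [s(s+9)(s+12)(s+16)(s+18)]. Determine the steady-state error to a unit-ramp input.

The open loop has one pole at the origin → type 1 system.
K_v = lim_{s→0} s·G(s) = 12·7·15 / (9·12·16·18) = 35/864.
e_ss = 1/K_v = 1/(35/864) = 864/35.

864/35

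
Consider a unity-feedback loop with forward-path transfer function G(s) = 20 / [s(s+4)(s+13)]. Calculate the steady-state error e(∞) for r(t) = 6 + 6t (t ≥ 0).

15.6

System type = 1 (one pole at s=0). Taking each input component in turn:
  • 6: tracked with zero error.
  • 6t: e_ss = 6/K_v with K_v=5/13 → 15.6.
Total e_ss = 15.6.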